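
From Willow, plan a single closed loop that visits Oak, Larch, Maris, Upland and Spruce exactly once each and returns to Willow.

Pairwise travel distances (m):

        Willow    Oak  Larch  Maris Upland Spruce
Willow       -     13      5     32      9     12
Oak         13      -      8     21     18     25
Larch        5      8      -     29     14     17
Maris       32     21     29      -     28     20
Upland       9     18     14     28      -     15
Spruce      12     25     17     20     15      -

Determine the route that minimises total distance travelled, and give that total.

There are 60 distinct closed tours to check (reversals are equivalent).
Willow-Oak-Larch-Maris-Upland-Spruce-Willow: 13+8+29+28+15+12 = 105
Willow-Oak-Larch-Maris-Spruce-Upland-Willow: 13+8+29+20+15+9 = 94
Willow-Oak-Larch-Upland-Maris-Spruce-Willow: 13+8+14+28+20+12 = 95
Willow-Oak-Larch-Upland-Spruce-Maris-Willow: 13+8+14+15+20+32 = 102
Willow-Oak-Larch-Spruce-Maris-Upland-Willow: 13+8+17+20+28+9 = 95
Willow-Oak-Larch-Spruce-Upland-Maris-Willow: 13+8+17+15+28+32 = 113
Willow-Oak-Maris-Larch-Upland-Spruce-Willow: 13+21+29+14+15+12 = 104
Willow-Oak-Maris-Larch-Spruce-Upland-Willow: 13+21+29+17+15+9 = 104
Willow-Oak-Maris-Upland-Larch-Spruce-Willow: 13+21+28+14+17+12 = 105
Willow-Oak-Maris-Upland-Spruce-Larch-Willow: 13+21+28+15+17+5 = 99
Willow-Oak-Maris-Spruce-Larch-Upland-Willow: 13+21+20+17+14+9 = 94
Willow-Oak-Maris-Spruce-Upland-Larch-Willow: 13+21+20+15+14+5 = 88
Willow-Oak-Upland-Larch-Maris-Spruce-Willow: 13+18+14+29+20+12 = 106
Willow-Oak-Upland-Larch-Spruce-Maris-Willow: 13+18+14+17+20+32 = 114
… (46 more)
Willow-Larch-Oak-Maris-Spruce-Upland-Willow: 5+8+21+20+15+9 = 78  ← best
The minimum is 78.
One optimal route: Willow → Larch → Oak → Maris → Spruce → Upland → Willow (or its reverse).

Shortest round trip = 78 m.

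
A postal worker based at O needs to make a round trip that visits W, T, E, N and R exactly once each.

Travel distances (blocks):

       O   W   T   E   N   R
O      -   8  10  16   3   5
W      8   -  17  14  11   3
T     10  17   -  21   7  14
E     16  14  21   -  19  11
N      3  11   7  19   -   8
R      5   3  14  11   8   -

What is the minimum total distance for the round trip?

O - W - T - E - N - R - O: 8+17+21+19+8+5 = 78
O - W - T - E - R - N - O: 8+17+21+11+8+3 = 68
O - W - T - N - E - R - O: 8+17+7+19+11+5 = 67
O - W - T - N - R - E - O: 8+17+7+8+11+16 = 67
O - W - T - R - E - N - O: 8+17+14+11+19+3 = 72
O - W - T - R - N - E - O: 8+17+14+8+19+16 = 82
O - W - E - T - N - R - O: 8+14+21+7+8+5 = 63
O - W - E - T - R - N - O: 8+14+21+14+8+3 = 68
O - W - E - N - T - R - O: 8+14+19+7+14+5 = 67
O - W - E - N - R - T - O: 8+14+19+8+14+10 = 73
O - W - E - R - T - N - O: 8+14+11+14+7+3 = 57
O - W - E - R - N - T - O: 8+14+11+8+7+10 = 58
O - W - N - T - E - R - O: 8+11+7+21+11+5 = 63
O - W - N - T - R - E - O: 8+11+7+14+11+16 = 67
… (46 more)
O - W - R - E - T - N - O: 8+3+11+21+7+3 = 53  ← best
The minimum is 53.
One optimal route: O → W → R → E → T → N → O (or its reverse).

53 blocks — the shortest possible round trip.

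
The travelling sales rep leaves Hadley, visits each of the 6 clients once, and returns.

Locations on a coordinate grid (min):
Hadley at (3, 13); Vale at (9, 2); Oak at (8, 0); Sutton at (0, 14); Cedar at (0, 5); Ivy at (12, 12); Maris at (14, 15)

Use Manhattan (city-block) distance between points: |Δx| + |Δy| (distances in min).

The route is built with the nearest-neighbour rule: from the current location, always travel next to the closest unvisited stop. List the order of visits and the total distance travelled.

Total distance 62 min via the nearest-neighbour route Hadley → Sutton → Cedar → Vale → Oak → Ivy → Maris → Hadley.

Hadley → [Sutton:4 / Ivy:10 / Cedar:11 / Maris:13 / Vale:17 / Oak:18] → Sutton (4)
Sutton → [Cedar:9 / Ivy:14 / Maris:15 / Vale:21 / Oak:22] → Cedar (9)
Cedar → [Vale:12 / Oak:13 / Ivy:19 / Maris:24] → Vale (12)
Vale → [Oak:3 / Ivy:13 / Maris:18] → Oak (3)
Oak → [Ivy:16 / Maris:21] → Ivy (16)
Ivy → [Maris:5] → Maris (5)
Return Maris→Hadley: 13.
Total = 4 + 9 + 12 + 3 + 16 + 5 + 13 = 62.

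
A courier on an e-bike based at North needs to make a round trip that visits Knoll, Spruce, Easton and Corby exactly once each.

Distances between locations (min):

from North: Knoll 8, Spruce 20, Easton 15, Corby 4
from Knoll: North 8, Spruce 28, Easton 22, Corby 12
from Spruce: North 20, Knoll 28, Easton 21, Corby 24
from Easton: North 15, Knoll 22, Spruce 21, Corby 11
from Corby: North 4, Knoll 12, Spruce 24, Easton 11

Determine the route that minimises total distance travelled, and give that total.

With 4 stops there are 4!/2 = 12 distinct round trips (a route and its reverse cost the same).
North - Knoll - Spruce - Easton - Corby - North: 8+28+21+11+4 = 72
North - Knoll - Spruce - Corby - Easton - North: 8+28+24+11+15 = 86
North - Knoll - Easton - Spruce - Corby - North: 8+22+21+24+4 = 79
North - Knoll - Easton - Corby - Spruce - North: 8+22+11+24+20 = 85
North - Knoll - Corby - Spruce - Easton - North: 8+12+24+21+15 = 80
North - Knoll - Corby - Easton - Spruce - North: 8+12+11+21+20 = 72
North - Spruce - Knoll - Easton - Corby - North: 20+28+22+11+4 = 85
North - Spruce - Knoll - Corby - Easton - North: 20+28+12+11+15 = 86
North - Spruce - Easton - Knoll - Corby - North: 20+21+22+12+4 = 79
North - Spruce - Corby - Knoll - Easton - North: 20+24+12+22+15 = 93
North - Easton - Knoll - Spruce - Corby - North: 15+22+28+24+4 = 93
North - Easton - Spruce - Knoll - Corby - North: 15+21+28+12+4 = 80
The minimum is 72.
One optimal route: North → Knoll → Spruce → Easton → Corby → North (or its reverse).

Minimum total distance: 72 min.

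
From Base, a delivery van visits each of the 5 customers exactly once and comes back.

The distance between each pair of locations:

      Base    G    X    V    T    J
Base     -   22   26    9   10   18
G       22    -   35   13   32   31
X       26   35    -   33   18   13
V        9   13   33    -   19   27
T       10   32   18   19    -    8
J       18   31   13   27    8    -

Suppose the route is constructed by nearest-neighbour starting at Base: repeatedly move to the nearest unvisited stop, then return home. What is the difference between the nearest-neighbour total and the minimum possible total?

The nearest-neighbour route is 17 longer than optimal.

From Base: V=9, T=10, J=18, G=22, X=26 → choose V (9).
From V: G=13, T=19, J=27, X=33 → choose G (13).
From G: J=31, T=32, X=35 → choose J (31).
From J: T=8, X=13 → choose T (8).
From T: X=18 → choose X (18).
NN route Base → V → G → J → T → X → Base costs 105.
Optimal: Base → V → G → X → J → T → Base costs 88 (by enumerating all 60 distinct tours).
Excess = 105 − 88 = 17.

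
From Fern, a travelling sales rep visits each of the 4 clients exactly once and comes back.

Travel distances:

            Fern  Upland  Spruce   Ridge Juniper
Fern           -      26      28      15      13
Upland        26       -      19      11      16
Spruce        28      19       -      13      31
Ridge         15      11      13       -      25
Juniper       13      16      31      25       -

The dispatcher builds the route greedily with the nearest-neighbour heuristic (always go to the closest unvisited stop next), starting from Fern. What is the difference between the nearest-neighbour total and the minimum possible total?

Fern: Juniper=13, Ridge=15, Upland=26, Spruce=28 ⇒ Juniper
Juniper: Upland=16, Ridge=25, Spruce=31 ⇒ Upland
Upland: Ridge=11, Spruce=19 ⇒ Ridge
Ridge: Spruce=13 ⇒ Spruce
NN route Fern → Juniper → Upland → Ridge → Spruce → Fern costs 81.
Optimal: Fern → Ridge → Spruce → Upland → Juniper → Fern costs 76 (by enumerating all 12 distinct tours).
Excess = 81 − 76 = 5.

5 longer than the optimal tour.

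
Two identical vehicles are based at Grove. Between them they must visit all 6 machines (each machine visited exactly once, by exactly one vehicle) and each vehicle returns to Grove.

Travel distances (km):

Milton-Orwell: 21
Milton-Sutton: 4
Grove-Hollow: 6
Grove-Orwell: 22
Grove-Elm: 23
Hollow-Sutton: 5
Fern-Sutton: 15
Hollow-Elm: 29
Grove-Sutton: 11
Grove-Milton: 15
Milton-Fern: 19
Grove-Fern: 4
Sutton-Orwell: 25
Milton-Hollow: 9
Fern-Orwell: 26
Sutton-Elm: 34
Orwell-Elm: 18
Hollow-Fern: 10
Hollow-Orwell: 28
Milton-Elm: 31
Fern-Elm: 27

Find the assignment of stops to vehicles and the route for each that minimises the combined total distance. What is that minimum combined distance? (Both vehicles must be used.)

85 km — the smallest possible combined total.

Check every non-empty split of the stops between the two vehicles; for each half take its own optimal tour:
  {Milton} + {Hollow, Fern, Sutton, Orwell, Elm}: 30 + 85 = 115
  {Hollow} + {Milton, Fern, Sutton, Orwell, Elm}: 12 + 85 = 97
  {Milton, Hollow} + {Fern, Sutton, Orwell, Elm}: 30 + 85 = 115
  {Fern} + {Milton, Hollow, Sutton, Orwell, Elm}: 8 + 77 = 85
  {Milton, Fern} + {Hollow, Sutton, Orwell, Elm}: 38 + 77 = 115
  {Hollow, Fern} + {Milton, Sutton, Orwell, Elm}: 20 + 77 = 97
  … (31 splits in total)
Best: vehicle 1 Grove → Fern → Grove = 8; vehicle 2 Grove → Hollow → Sutton → Milton → Orwell → Elm → Grove = 77; combined 85.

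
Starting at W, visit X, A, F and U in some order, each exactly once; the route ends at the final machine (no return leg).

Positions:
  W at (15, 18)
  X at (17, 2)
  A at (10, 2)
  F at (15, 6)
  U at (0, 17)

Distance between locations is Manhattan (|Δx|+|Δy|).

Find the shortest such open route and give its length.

There are 4! = 24 possible orderings.
W - X - A - F - U: 18+7+9+26 = 60
W - X - A - U - F: 18+7+25+26 = 76
W - X - F - A - U: 18+6+9+25 = 58
W - X - F - U - A: 18+6+26+25 = 75
W - X - U - A - F: 18+32+25+9 = 84
W - X - U - F - A: 18+32+26+9 = 85
W - A - X - F - U: 21+7+6+26 = 60
W - A - X - U - F: 21+7+32+26 = 86
W - A - F - X - U: 21+9+6+32 = 68
W - A - F - U - X: 21+9+26+32 = 88
W - A - U - X - F: 21+25+32+6 = 84
W - A - U - F - X: 21+25+26+6 = 78
W - F - X - A - U: 12+6+7+25 = 50
W - F - X - U - A: 12+6+32+25 = 75
… (10 more)
The minimum is 50.
One shortest path: W → F → X → A → U.

Shortest open route: 50.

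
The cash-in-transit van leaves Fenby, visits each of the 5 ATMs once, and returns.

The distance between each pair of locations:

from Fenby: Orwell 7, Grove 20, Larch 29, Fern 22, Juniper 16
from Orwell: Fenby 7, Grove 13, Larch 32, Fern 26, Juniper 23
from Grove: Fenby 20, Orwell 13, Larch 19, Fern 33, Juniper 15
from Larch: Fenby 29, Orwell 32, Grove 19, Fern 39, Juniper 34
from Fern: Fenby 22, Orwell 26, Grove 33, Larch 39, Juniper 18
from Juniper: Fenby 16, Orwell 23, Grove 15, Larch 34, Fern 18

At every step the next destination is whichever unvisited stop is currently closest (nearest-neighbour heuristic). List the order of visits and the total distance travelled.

Nearest-neighbour total = 121; route Fenby → Orwell → Grove → Juniper → Fern → Larch → Fenby.

From Fenby: distances to unvisited — Orwell=7, Juniper=16, Grove=20, Fern=22, Larch=29. Nearest is Orwell (7).
From Orwell: distances to unvisited — Grove=13, Juniper=23, Fern=26, Larch=32. Nearest is Grove (13).
From Grove: distances to unvisited — Juniper=15, Larch=19, Fern=33. Nearest is Juniper (15).
From Juniper: distances to unvisited — Fern=18, Larch=34. Nearest is Fern (18).
From Fern: distances to unvisited — Larch=39. Nearest is Larch (39).
Return Larch→Fenby: 29.
Total = 7 + 13 + 15 + 18 + 39 + 29 = 121.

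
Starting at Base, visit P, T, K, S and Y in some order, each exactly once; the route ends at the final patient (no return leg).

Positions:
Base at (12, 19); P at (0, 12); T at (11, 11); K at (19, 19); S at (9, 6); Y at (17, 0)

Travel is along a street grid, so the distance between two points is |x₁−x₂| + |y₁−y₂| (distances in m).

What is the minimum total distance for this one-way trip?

61 m — the minimum one-way total.

There are 5! = 120 possible orderings.
Base→P→T→K→S→Y: 19+12+16+23+14 = 84
Base→P→T→K→Y→S: 19+12+16+21+14 = 82
Base→P→T→S→K→Y: 19+12+7+23+21 = 82
Base→P→T→S→Y→K: 19+12+7+14+21 = 73
Base→P→T→Y→K→S: 19+12+17+21+23 = 92
Base→P→T→Y→S→K: 19+12+17+14+23 = 85
Base→P→K→T→S→Y: 19+26+16+7+14 = 82
Base→P→K→T→Y→S: 19+26+16+17+14 = 92
Base→P→K→S→T→Y: 19+26+23+7+17 = 92
Base→P→K→S→Y→T: 19+26+23+14+17 = 99
Base→P→K→Y→T→S: 19+26+21+17+7 = 90
Base→P→K→Y→S→T: 19+26+21+14+7 = 87
Base→P→S→T→K→Y: 19+15+7+16+21 = 78
Base→P→S→T→Y→K: 19+15+7+17+21 = 79
… (106 more)
Base→K→Y→S→T→P: 7+21+14+7+12 = 61  ← best
The minimum is 61.
One shortest path: Base → K → Y → S → T → P.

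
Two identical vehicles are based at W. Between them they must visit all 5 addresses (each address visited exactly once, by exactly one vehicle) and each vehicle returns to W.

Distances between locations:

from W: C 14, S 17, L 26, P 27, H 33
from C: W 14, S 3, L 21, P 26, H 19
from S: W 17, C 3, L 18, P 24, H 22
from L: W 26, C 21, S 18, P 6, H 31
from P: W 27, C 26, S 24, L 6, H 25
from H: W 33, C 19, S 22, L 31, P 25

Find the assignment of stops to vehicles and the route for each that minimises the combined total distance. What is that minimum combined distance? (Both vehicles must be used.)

Try each way of splitting the stops between the two vehicles (each non-empty) and, for each split, find the best tour for each vehicle:
  {C} + {S, L, P, H}: 28 + 96 = 124
  {S} + {C, L, P, H}: 34 + 90 = 124
  {C, S} + {L, P, H}: 34 + 90 = 124
  {L} + {C, S, P, H}: 52 + 91 = 143
  {C, L} + {S, P, H}: 61 + 91 = 152
  {S, L} + {C, P, H}: 61 + 85 = 146
  … (15 splits in total)
Best: vehicle 1 W → C → W = 28; vehicle 2 W → S → H → P → L → W = 96; combined 124.

Minimum combined distance: 124.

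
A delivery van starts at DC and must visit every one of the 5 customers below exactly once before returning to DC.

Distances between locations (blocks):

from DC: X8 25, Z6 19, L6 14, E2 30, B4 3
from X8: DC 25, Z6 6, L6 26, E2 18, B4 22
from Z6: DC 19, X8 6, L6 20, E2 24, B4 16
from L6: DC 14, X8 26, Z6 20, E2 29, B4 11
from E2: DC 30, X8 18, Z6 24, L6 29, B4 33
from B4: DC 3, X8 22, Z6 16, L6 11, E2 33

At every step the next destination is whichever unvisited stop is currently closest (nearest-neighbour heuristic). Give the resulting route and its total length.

At DC the remaining stops are B4 3, L6 14, Z6 19, X8 25, E2 30; go to B4.
At B4 the remaining stops are L6 11, Z6 16, X8 22, E2 33; go to L6.
At L6 the remaining stops are Z6 20, X8 26, E2 29; go to Z6.
At Z6 the remaining stops are X8 6, E2 24; go to X8.
At X8 the remaining stops are E2 18; go to E2.
Return E2→DC: 30.
Total = 3 + 11 + 20 + 6 + 18 + 30 = 88.

Nearest-neighbour total = 88 blocks; route DC → B4 → L6 → Z6 → X8 → E2 → DC.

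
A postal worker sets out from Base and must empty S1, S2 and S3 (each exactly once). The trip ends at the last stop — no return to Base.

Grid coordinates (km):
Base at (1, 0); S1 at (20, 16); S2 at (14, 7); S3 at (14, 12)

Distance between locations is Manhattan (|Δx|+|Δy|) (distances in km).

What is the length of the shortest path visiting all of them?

35 km — the minimum one-way total.

There are 3! = 6 possible orderings.
Base → S1 → S2 → S3: 35+15+5 = 55
Base → S1 → S3 → S2: 35+10+5 = 50
Base → S2 → S1 → S3: 20+15+10 = 45
Base → S2 → S3 → S1: 20+5+10 = 35
Base → S3 → S1 → S2: 25+10+15 = 50
Base → S3 → S2 → S1: 25+5+15 = 45
The minimum is 35.
One shortest path: Base → S2 → S3 → S1.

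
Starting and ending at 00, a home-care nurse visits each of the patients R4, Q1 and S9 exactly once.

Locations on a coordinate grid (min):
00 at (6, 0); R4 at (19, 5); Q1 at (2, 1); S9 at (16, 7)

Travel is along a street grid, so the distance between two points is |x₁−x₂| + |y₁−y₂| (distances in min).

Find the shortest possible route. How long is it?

00→R4→Q1→S9→00: 18+21+20+17 = 76
00→R4→S9→Q1→00: 18+5+20+5 = 48
00→Q1→R4→S9→00: 5+21+5+17 = 48
The minimum is 48.
One optimal route: 00 → R4 → S9 → Q1 → 00 (or its reverse).

Shortest round trip = 48 min.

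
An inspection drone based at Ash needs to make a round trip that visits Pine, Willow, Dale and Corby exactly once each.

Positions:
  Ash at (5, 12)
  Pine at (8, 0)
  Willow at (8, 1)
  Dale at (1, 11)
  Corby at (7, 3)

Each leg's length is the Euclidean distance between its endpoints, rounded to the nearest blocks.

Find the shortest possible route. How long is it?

Shortest round trip = 29 blocks.

Ash - Pine - Willow - Dale - Corby - Ash: 12+1+12+10+9 = 44
Ash - Pine - Willow - Corby - Dale - Ash: 12+1+2+10+4 = 29
Ash - Pine - Dale - Willow - Corby - Ash: 12+13+12+2+9 = 48
Ash - Pine - Dale - Corby - Willow - Ash: 12+13+10+2+11 = 48
Ash - Pine - Corby - Willow - Dale - Ash: 12+3+2+12+4 = 33
Ash - Pine - Corby - Dale - Willow - Ash: 12+3+10+12+11 = 48
Ash - Willow - Pine - Dale - Corby - Ash: 11+1+13+10+9 = 44
Ash - Willow - Pine - Corby - Dale - Ash: 11+1+3+10+4 = 29
Ash - Willow - Dale - Pine - Corby - Ash: 11+12+13+3+9 = 48
Ash - Willow - Corby - Pine - Dale - Ash: 11+2+3+13+4 = 33
Ash - Dale - Pine - Willow - Corby - Ash: 4+13+1+2+9 = 29
Ash - Dale - Willow - Pine - Corby - Ash: 4+12+1+3+9 = 29
The minimum is 29.
One optimal route: Ash → Pine → Willow → Corby → Dale → Ash (or its reverse).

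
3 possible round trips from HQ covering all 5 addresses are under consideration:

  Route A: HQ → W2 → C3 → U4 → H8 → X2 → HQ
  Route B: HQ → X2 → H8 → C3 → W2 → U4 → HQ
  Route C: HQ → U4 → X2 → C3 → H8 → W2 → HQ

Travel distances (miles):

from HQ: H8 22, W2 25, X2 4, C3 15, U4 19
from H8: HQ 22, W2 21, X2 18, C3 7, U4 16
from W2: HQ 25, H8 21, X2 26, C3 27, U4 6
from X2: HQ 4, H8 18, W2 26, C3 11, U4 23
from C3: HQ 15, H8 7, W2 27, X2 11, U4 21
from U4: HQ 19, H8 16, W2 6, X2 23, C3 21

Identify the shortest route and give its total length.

81 miles — Route B is the shortest.

Route A: 25 + 27 + 21 + 16 + 18 + 4 = 111
Route B: 4 + 18 + 7 + 27 + 6 + 19 = 81
Route C: 19 + 23 + 11 + 7 + 21 + 25 = 106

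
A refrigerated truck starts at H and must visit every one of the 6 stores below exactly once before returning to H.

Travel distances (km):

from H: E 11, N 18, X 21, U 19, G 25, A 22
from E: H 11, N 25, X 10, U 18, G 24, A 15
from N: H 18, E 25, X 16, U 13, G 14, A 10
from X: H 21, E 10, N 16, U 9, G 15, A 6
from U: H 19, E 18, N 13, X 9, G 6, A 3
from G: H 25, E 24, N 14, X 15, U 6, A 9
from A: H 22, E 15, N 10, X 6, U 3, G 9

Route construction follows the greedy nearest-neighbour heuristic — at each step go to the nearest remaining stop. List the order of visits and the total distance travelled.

68 km along H → E → X → A → U → G → N → H.

At H the remaining stops are E 11, N 18, U 19, X 21, A 22, G 25; go to E.
At E the remaining stops are X 10, A 15, U 18, G 24, N 25; go to X.
At X the remaining stops are A 6, U 9, G 15, N 16; go to A.
At A the remaining stops are U 3, G 9, N 10; go to U.
At U the remaining stops are G 6, N 13; go to G.
At G the remaining stops are N 14; go to N.
Return N→H: 18.
Total = 11 + 10 + 6 + 3 + 6 + 14 + 18 = 68.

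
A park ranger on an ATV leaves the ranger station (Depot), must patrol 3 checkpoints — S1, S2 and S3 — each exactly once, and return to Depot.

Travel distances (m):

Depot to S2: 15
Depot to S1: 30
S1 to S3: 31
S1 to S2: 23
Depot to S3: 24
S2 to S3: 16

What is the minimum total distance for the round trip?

With 3 stops there are 3!/2 = 3 distinct round trips (a route and its reverse cost the same).
Depot - S1 - S2 - S3 - Depot: 30+23+16+24 = 93
Depot - S1 - S3 - S2 - Depot: 30+31+16+15 = 92
Depot - S2 - S1 - S3 - Depot: 15+23+31+24 = 93
The minimum is 92.
One optimal route: Depot → S1 → S3 → S2 → Depot (or its reverse).

Minimum total distance: 92 m.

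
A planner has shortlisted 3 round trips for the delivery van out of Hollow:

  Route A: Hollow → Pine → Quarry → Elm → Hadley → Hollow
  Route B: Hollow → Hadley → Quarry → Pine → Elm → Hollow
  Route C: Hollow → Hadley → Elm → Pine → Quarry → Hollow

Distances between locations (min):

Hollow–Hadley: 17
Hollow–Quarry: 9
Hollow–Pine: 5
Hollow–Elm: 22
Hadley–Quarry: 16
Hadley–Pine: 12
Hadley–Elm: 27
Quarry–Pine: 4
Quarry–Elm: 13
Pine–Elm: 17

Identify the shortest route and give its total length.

Route A: 5 + 4 + 13 + 27 + 17 = 66
Route B: 17 + 16 + 4 + 17 + 22 = 76
Route C: 17 + 27 + 17 + 4 + 9 = 74

Shortest is Route A, total 66 min.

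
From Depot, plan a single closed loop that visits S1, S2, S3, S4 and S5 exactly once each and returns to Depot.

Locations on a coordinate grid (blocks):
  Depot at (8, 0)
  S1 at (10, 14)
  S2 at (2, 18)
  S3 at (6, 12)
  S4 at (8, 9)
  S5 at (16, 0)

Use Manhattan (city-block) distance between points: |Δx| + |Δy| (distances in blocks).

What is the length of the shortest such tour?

With 5 stops there are 5!/2 = 60 distinct round trips (a route and its reverse cost the same).
Depot→S1→S2→S3→S4→S5→Depot: 16+12+10+5+17+8 = 68
Depot→S1→S2→S3→S5→S4→Depot: 16+12+10+22+17+9 = 86
Depot→S1→S2→S4→S3→S5→Depot: 16+12+15+5+22+8 = 78
Depot→S1→S2→S4→S5→S3→Depot: 16+12+15+17+22+14 = 96
Depot→S1→S2→S5→S3→S4→Depot: 16+12+32+22+5+9 = 96
Depot→S1→S2→S5→S4→S3→Depot: 16+12+32+17+5+14 = 96
Depot→S1→S3→S2→S4→S5→Depot: 16+6+10+15+17+8 = 72
Depot→S1→S3→S2→S5→S4→Depot: 16+6+10+32+17+9 = 90
Depot→S1→S3→S4→S2→S5→Depot: 16+6+5+15+32+8 = 82
Depot→S1→S3→S4→S5→S2→Depot: 16+6+5+17+32+24 = 100
Depot→S1→S3→S5→S2→S4→Depot: 16+6+22+32+15+9 = 100
Depot→S1→S3→S5→S4→S2→Depot: 16+6+22+17+15+24 = 100
Depot→S1→S4→S2→S3→S5→Depot: 16+7+15+10+22+8 = 78
Depot→S1→S4→S2→S5→S3→Depot: 16+7+15+32+22+14 = 106
… (46 more)
Depot→S4→S3→S2→S1→S5→Depot: 9+5+10+12+20+8 = 64  ← best
The minimum is 64.
One optimal route: Depot → S4 → S3 → S2 → S1 → S5 → Depot (or its reverse).

64 blocks — the shortest possible round trip.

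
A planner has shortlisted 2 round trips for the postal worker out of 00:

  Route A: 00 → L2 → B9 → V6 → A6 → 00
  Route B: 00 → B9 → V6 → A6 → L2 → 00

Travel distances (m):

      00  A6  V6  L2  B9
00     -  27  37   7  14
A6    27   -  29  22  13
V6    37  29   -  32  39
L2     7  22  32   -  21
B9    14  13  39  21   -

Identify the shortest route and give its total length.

111 m — Route B is the shortest.

Route A: 7 + 21 + 39 + 29 + 27 = 123
Route B: 14 + 39 + 29 + 22 + 7 = 111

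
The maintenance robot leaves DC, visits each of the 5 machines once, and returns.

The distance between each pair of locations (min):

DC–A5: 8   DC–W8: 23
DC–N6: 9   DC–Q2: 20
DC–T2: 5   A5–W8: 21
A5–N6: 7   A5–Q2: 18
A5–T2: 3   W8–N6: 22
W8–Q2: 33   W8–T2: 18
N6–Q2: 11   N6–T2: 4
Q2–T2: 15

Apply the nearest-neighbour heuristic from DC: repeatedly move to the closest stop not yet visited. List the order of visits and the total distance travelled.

82 min along DC → T2 → A5 → N6 → Q2 → W8 → DC.

DC → [T2:5 / A5:8 / N6:9 / Q2:20 / W8:23] → T2 (5)
T2 → [A5:3 / N6:4 / Q2:15 / W8:18] → A5 (3)
A5 → [N6:7 / Q2:18 / W8:21] → N6 (7)
N6 → [Q2:11 / W8:22] → Q2 (11)
Q2 → [W8:33] → W8 (33)
Return W8→DC: 23.
Total = 5 + 3 + 7 + 11 + 33 + 23 = 82.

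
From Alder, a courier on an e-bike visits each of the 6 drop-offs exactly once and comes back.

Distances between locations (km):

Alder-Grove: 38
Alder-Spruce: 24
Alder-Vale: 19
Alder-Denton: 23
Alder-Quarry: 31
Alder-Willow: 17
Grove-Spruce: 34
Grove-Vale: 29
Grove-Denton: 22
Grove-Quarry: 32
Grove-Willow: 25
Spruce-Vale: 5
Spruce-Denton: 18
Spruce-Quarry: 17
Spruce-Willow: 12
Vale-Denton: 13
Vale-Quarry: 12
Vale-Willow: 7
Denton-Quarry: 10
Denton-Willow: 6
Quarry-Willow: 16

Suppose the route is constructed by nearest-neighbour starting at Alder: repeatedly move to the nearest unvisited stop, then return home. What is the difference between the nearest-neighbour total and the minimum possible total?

Alder: Willow=17, Vale=19, Denton=23, Spruce=24, Quarry=31, Grove=38 ⇒ Willow
Willow: Denton=6, Vale=7, Spruce=12, Quarry=16, Grove=25 ⇒ Denton
Denton: Quarry=10, Vale=13, Spruce=18, Grove=22 ⇒ Quarry
Quarry: Vale=12, Spruce=17, Grove=32 ⇒ Vale
Vale: Spruce=5, Grove=29 ⇒ Spruce
Spruce: Grove=34 ⇒ Grove
NN route Alder → Willow → Denton → Quarry → Vale → Spruce → Grove → Alder costs 122.
Optimal: Alder → Spruce → Vale → Quarry → Denton → Grove → Willow → Alder costs 115 (by enumerating all 360 distinct tours).
Excess = 122 − 115 = 7.

The nearest-neighbour route is 7 km longer than optimal.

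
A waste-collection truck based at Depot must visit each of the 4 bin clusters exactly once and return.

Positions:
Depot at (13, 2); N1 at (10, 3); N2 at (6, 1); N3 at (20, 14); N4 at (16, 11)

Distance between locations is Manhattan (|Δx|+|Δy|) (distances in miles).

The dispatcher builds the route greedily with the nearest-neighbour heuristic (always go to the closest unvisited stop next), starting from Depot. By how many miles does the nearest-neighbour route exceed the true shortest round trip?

The nearest-neighbour route is 2 miles longer than optimal.

Depot: N1=4, N2=8, N4=12, N3=19 ⇒ N1
N1: N2=6, N4=14, N3=21 ⇒ N2
N2: N4=20, N3=27 ⇒ N4
N4: N3=7 ⇒ N3
NN route Depot → N1 → N2 → N4 → N3 → Depot costs 56.
Optimal: Depot → N2 → N1 → N3 → N4 → Depot costs 54 (by enumerating all 12 distinct tours).
Excess = 56 − 54 = 2.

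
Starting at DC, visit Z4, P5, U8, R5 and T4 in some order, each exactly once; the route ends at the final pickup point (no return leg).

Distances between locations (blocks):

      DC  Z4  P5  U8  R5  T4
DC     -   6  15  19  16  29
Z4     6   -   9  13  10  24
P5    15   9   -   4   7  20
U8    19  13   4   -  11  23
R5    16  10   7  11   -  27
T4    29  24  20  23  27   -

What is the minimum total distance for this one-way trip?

There are 5! = 120 possible orderings.
DC - Z4 - P5 - U8 - R5 - T4: 6+9+4+11+27 = 57
DC - Z4 - P5 - U8 - T4 - R5: 6+9+4+23+27 = 69
DC - Z4 - P5 - R5 - U8 - T4: 6+9+7+11+23 = 56
DC - Z4 - P5 - R5 - T4 - U8: 6+9+7+27+23 = 72
DC - Z4 - P5 - T4 - U8 - R5: 6+9+20+23+11 = 69
DC - Z4 - P5 - T4 - R5 - U8: 6+9+20+27+11 = 73
DC - Z4 - U8 - P5 - R5 - T4: 6+13+4+7+27 = 57
DC - Z4 - U8 - P5 - T4 - R5: 6+13+4+20+27 = 70
DC - Z4 - U8 - R5 - P5 - T4: 6+13+11+7+20 = 57
DC - Z4 - U8 - R5 - T4 - P5: 6+13+11+27+20 = 77
DC - Z4 - U8 - T4 - P5 - R5: 6+13+23+20+7 = 69
DC - Z4 - U8 - T4 - R5 - P5: 6+13+23+27+7 = 76
DC - Z4 - R5 - P5 - U8 - T4: 6+10+7+4+23 = 50
DC - Z4 - R5 - P5 - T4 - U8: 6+10+7+20+23 = 66
… (106 more)
The minimum is 50.
One shortest path: DC → Z4 → R5 → P5 → U8 → T4.

Minimum one-way distance = 50 blocks.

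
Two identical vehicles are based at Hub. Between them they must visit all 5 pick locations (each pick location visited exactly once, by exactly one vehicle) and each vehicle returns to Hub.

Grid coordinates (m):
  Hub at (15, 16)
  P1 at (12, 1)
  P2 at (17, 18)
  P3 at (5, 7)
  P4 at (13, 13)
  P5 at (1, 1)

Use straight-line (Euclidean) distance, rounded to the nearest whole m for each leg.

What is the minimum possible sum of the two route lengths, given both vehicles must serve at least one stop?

Check every non-empty split of the stops between the two vehicles; for each half take its own optimal tour:
  {P1} + {P2, P3, P4, P5}: 30 + 46 = 76
  {P2} + {P1, P3, P4, P5}: 6 + 47 = 53
  {P1, P2} + {P3, P4, P5}: 36 + 41 = 77
  {P3} + {P1, P2, P4, P5}: 26 + 52 = 78
  {P1, P3} + {P2, P4, P5}: 37 + 47 = 84
  {P2, P3} + {P1, P4, P5}: 32 + 47 = 79
  … (15 splits in total)
Best: vehicle 1 Hub → P2 → Hub = 6; vehicle 2 Hub → P1 → P5 → P3 → P4 → Hub = 47; combined 53.

Minimum combined distance: 53 m.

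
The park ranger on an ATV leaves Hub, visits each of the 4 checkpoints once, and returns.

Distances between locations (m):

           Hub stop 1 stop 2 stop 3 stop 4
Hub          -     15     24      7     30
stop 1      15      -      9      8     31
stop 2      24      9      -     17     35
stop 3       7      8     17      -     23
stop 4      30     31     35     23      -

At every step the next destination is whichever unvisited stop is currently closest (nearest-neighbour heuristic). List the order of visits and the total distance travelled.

From Hub: distances to unvisited — stop 3=7, stop 1=15, stop 2=24, stop 4=30. Nearest is stop 3 (7).
From stop 3: distances to unvisited — stop 1=8, stop 2=17, stop 4=23. Nearest is stop 1 (8).
From stop 1: distances to unvisited — stop 2=9, stop 4=31. Nearest is stop 2 (9).
From stop 2: distances to unvisited — stop 4=35. Nearest is stop 4 (35).
Return stop 4→Hub: 30.
Total = 7 + 8 + 9 + 35 + 30 = 89.

Total distance 89 m via the nearest-neighbour route Hub → stop 3 → stop 1 → stop 2 → stop 4 → Hub.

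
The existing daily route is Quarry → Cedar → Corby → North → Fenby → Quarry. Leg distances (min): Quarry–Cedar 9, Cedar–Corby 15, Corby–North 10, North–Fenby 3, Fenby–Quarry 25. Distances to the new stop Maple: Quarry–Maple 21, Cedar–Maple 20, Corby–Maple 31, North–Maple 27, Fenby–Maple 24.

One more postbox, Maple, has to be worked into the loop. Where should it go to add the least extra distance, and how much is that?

Insertion cost between consecutive stops i–j is d(i,Maple) + d(Maple,j) − d(i,j):
  between Quarry and Cedar: 21 + 20 − 9 = 32
  between Cedar and Corby: 20 + 31 − 15 = 36
  between Corby and North: 31 + 27 − 10 = 48
  between North and Fenby: 27 + 24 − 3 = 48
  between Fenby and Quarry: 24 + 21 − 25 = 20
Cheapest insertion is between Fenby and Quarry, adding 20.
New total = 62 + 20 = 82.

Adding 20 min by placing Maple on the Fenby–Quarry leg.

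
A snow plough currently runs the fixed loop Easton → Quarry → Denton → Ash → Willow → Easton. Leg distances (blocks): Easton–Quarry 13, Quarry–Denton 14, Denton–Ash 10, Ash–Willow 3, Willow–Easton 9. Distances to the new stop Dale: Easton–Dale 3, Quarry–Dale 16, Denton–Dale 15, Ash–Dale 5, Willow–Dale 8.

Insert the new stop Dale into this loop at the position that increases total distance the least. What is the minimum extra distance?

Minimum extra distance: 2 blocks, inserting Dale between Willow and Easton.

Insertion cost between consecutive stops i–j is d(i,Dale) + d(Dale,j) − d(i,j):
  between Easton and Quarry: 3 + 16 − 13 = 6
  between Quarry and Denton: 16 + 15 − 14 = 17
  between Denton and Ash: 15 + 5 − 10 = 10
  between Ash and Willow: 5 + 8 − 3 = 10
  between Willow and Easton: 8 + 3 − 9 = 2
Cheapest insertion is between Willow and Easton, adding 2.
New total = 49 + 2 = 51.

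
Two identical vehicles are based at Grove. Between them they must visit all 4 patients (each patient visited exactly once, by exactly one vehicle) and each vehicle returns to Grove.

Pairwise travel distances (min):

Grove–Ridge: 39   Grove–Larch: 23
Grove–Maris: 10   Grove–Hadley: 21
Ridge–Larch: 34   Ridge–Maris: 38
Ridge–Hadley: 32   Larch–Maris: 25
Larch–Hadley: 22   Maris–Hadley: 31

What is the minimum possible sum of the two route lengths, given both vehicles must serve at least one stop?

Minimum combined distance: 130 min.

Try each way of splitting the stops between the two vehicles (each non-empty) and, for each split, find the best tour for each vehicle:
  {Ridge} + {Larch, Maris, Hadley}: 78 + 78 = 156
  {Larch} + {Ridge, Maris, Hadley}: 46 + 101 = 147
  {Ridge, Larch} + {Maris, Hadley}: 96 + 62 = 158
  {Maris} + {Ridge, Larch, Hadley}: 20 + 110 = 130
  {Ridge, Maris} + {Larch, Hadley}: 87 + 66 = 153
  {Larch, Maris} + {Ridge, Hadley}: 58 + 92 = 150
  … (7 splits in total)
Best: vehicle 1 Grove → Maris → Grove = 20; vehicle 2 Grove → Larch → Ridge → Hadley → Grove = 110; combined 130.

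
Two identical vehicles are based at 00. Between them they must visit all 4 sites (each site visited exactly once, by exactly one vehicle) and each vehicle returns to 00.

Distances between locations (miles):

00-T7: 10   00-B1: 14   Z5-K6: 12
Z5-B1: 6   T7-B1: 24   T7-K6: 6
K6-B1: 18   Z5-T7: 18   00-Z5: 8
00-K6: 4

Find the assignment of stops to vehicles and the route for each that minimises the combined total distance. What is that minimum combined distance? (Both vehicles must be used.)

Try each way of splitting the stops between the two vehicles (each non-empty) and, for each split, find the best tour for each vehicle:
  {Z5} + {T7, K6, B1}: 16 + 48 = 64
  {T7} + {Z5, K6, B1}: 20 + 36 = 56
  {Z5, T7} + {K6, B1}: 36 + 36 = 72
  {K6} + {Z5, T7, B1}: 8 + 48 = 56
  {Z5, K6} + {T7, B1}: 24 + 48 = 72
  {T7, K6} + {Z5, B1}: 20 + 28 = 48
  … (7 splits in total)
Best: vehicle 1 00 → T7 → K6 → 00 = 20; vehicle 2 00 → Z5 → B1 → 00 = 28; combined 48.

Minimum combined distance: 48 miles.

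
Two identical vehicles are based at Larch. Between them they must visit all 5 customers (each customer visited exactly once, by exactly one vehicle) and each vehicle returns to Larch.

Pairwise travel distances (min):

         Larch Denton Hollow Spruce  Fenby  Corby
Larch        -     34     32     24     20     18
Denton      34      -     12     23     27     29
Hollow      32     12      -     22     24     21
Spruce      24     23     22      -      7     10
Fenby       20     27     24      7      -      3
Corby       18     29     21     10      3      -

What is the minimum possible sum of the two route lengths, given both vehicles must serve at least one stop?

Try each way of splitting the stops between the two vehicles (each non-empty) and, for each split, find the best tour for each vehicle:
  {Denton} + {Hollow, Spruce, Fenby, Corby}: 68 + 82 = 150
  {Hollow} + {Denton, Spruce, Fenby, Corby}: 64 + 85 = 149
  {Denton, Hollow} + {Spruce, Fenby, Corby}: 78 + 52 = 130
  {Spruce} + {Denton, Hollow, Fenby, Corby}: 48 + 90 = 138
  {Denton, Spruce} + {Hollow, Fenby, Corby}: 81 + 76 = 157
  {Hollow, Spruce} + {Denton, Fenby, Corby}: 78 + 82 = 160
  … (15 splits in total)
Best: vehicle 1 Larch → Denton → Hollow → Larch = 78; vehicle 2 Larch → Spruce → Fenby → Corby → Larch = 52; combined 130.

130 min — the smallest possible combined total.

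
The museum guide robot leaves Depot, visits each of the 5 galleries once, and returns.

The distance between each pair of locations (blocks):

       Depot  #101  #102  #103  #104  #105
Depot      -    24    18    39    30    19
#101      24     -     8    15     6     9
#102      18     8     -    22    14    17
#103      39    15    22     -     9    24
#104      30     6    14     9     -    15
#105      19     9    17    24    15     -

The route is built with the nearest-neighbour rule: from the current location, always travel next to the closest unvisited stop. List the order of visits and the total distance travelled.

At Depot the remaining stops are #102 18, #105 19, #101 24, #104 30, #103 39; go to #102.
At #102 the remaining stops are #101 8, #104 14, #105 17, #103 22; go to #101.
At #101 the remaining stops are #104 6, #105 9, #103 15; go to #104.
At #104 the remaining stops are #103 9, #105 15; go to #103.
At #103 the remaining stops are #105 24; go to #105.
Return #105→Depot: 19.
Total = 18 + 8 + 6 + 9 + 24 + 19 = 84.

Total distance 84 blocks via the nearest-neighbour route Depot → #102 → #101 → #104 → #103 → #105 → Depot.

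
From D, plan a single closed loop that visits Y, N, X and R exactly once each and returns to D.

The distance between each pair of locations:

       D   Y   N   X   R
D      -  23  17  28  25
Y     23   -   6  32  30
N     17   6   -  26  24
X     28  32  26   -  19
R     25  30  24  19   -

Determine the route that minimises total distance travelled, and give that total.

There are 12 distinct closed tours to check (reversals are equivalent).
D - Y - N - X - R - D: 23+6+26+19+25 = 99
D - Y - N - R - X - D: 23+6+24+19+28 = 100
D - Y - X - N - R - D: 23+32+26+24+25 = 130
D - Y - X - R - N - D: 23+32+19+24+17 = 115
D - Y - R - N - X - D: 23+30+24+26+28 = 131
D - Y - R - X - N - D: 23+30+19+26+17 = 115
D - N - Y - X - R - D: 17+6+32+19+25 = 99
D - N - Y - R - X - D: 17+6+30+19+28 = 100
D - N - X - Y - R - D: 17+26+32+30+25 = 130
D - N - R - Y - X - D: 17+24+30+32+28 = 131
D - X - Y - N - R - D: 28+32+6+24+25 = 115
D - X - N - Y - R - D: 28+26+6+30+25 = 115
The minimum is 99.
One optimal route: D → Y → N → X → R → D (or its reverse).

Shortest round trip = 99.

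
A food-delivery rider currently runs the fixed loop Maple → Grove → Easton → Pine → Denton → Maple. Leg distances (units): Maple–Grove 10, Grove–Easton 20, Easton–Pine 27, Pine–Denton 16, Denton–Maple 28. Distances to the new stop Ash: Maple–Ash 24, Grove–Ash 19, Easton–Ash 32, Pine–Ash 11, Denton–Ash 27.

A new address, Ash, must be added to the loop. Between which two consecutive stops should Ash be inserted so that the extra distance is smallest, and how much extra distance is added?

Insertion cost between consecutive stops i–j is d(i,Ash) + d(Ash,j) − d(i,j):
  between Maple and Grove: 24 + 19 − 10 = 33
  between Grove and Easton: 19 + 32 − 20 = 31
  between Easton and Pine: 32 + 11 − 27 = 16
  between Pine and Denton: 11 + 27 − 16 = 22
  between Denton and Maple: 27 + 24 − 28 = 23
Cheapest insertion is between Easton and Pine, adding 16.
New total = 101 + 16 = 117.

+16 — insert Ash between Easton and Pine.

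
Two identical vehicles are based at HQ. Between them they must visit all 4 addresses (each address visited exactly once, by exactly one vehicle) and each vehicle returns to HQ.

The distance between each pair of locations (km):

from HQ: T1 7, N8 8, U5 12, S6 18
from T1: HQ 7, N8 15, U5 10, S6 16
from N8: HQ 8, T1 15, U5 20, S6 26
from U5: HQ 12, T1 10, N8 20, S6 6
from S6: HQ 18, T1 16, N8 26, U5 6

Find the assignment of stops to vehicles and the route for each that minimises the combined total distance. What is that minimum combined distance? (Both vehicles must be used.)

57 km — the smallest possible combined total.

There are 2^3 − 1 = 7 ways to divide the 4 stops into two non-empty groups. For each, the best each vehicle can do is its own shortest tour through its group:
  {T1} + {N8, U5, S6}: 14 + 52 = 66
  {N8} + {T1, U5, S6}: 16 + 41 = 57
  {T1, N8} + {U5, S6}: 30 + 36 = 66
  {U5} + {T1, N8, S6}: 24 + 57 = 81
  {T1, U5} + {N8, S6}: 29 + 52 = 81
  {N8, U5} + {T1, S6}: 40 + 41 = 81
  … (7 splits in total)
Best: vehicle 1 HQ → N8 → HQ = 16; vehicle 2 HQ → T1 → U5 → S6 → HQ = 41; combined 57.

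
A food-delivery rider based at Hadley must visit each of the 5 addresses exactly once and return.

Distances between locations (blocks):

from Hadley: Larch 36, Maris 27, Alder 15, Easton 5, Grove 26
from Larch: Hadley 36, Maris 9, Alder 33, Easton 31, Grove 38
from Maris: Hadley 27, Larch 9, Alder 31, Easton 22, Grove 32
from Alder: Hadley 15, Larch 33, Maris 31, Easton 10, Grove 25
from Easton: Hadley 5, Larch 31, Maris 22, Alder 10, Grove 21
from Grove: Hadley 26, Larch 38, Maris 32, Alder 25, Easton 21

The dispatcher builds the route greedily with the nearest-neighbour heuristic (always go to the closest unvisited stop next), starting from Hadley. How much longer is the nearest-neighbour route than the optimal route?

From Hadley: Easton=5, Alder=15, Grove=26, Maris=27, Larch=36 → choose Easton (5).
From Easton: Alder=10, Grove=21, Maris=22, Larch=31 → choose Alder (10).
From Alder: Grove=25, Maris=31, Larch=33 → choose Grove (25).
From Grove: Maris=32, Larch=38 → choose Maris (32).
From Maris: Larch=9 → choose Larch (9).
NN route Hadley → Easton → Alder → Grove → Maris → Larch → Hadley costs 117.
Optimal: Hadley → Maris → Larch → Grove → Alder → Easton → Hadley costs 114 (by enumerating all 60 distinct tours).
Excess = 117 − 114 = 3.

3 blocks longer than the optimal tour.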